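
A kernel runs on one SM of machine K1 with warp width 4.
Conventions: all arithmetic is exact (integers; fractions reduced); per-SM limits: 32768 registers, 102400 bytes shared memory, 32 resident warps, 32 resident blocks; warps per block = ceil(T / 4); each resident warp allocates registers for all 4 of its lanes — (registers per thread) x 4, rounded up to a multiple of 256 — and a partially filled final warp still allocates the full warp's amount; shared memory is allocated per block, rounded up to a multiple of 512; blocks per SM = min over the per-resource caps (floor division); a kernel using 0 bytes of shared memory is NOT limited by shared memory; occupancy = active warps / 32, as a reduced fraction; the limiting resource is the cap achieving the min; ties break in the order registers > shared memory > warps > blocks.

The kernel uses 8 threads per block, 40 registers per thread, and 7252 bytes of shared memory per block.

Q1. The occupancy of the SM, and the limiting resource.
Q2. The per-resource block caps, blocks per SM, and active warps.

Answer: occupancy 13/16, limited by shared memory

registers: 64 blocks
shared memory: 13 blocks
warps: 16 blocks
blocks: 32 blocks

Answer: 13 blocks, 26 active warps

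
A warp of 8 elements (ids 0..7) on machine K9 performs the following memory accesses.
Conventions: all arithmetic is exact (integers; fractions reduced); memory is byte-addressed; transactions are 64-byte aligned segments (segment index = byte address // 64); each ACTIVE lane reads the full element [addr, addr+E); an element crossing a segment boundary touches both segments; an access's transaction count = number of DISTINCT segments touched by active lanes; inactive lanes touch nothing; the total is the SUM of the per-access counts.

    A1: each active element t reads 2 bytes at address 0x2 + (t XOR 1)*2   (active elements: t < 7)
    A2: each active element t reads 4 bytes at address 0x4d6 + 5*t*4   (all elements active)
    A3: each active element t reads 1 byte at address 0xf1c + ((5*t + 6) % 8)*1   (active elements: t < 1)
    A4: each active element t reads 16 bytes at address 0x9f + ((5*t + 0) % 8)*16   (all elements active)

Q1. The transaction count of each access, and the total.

A1: 1 transaction
A2: 3 transactions
A3: 1 transaction
A4: 3 transactions

Answer: 1,3,1,3; total 8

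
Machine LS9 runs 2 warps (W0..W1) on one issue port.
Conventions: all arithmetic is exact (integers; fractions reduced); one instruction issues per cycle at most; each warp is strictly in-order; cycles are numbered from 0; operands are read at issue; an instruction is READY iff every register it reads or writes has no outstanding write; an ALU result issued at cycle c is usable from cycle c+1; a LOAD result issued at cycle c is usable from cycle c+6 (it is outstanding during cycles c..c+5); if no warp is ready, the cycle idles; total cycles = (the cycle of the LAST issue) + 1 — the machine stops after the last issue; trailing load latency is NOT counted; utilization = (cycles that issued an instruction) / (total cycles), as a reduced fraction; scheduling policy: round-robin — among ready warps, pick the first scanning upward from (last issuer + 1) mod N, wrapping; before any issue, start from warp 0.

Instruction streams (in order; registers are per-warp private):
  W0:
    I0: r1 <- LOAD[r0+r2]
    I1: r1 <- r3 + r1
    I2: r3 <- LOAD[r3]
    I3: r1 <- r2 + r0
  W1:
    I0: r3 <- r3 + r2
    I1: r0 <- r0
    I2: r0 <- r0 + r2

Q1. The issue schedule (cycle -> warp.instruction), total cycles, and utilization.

cycle 0: W0.I0
cycle 1: W1.I0
cycle 2: W1.I1
cycle 3: W1.I2
cycle 4: idle
cycle 5: idle
cycle 6: W0.I1
cycle 7: W0.I2
cycle 8: W0.I3

Answer: 9 cycles, utilization 7/9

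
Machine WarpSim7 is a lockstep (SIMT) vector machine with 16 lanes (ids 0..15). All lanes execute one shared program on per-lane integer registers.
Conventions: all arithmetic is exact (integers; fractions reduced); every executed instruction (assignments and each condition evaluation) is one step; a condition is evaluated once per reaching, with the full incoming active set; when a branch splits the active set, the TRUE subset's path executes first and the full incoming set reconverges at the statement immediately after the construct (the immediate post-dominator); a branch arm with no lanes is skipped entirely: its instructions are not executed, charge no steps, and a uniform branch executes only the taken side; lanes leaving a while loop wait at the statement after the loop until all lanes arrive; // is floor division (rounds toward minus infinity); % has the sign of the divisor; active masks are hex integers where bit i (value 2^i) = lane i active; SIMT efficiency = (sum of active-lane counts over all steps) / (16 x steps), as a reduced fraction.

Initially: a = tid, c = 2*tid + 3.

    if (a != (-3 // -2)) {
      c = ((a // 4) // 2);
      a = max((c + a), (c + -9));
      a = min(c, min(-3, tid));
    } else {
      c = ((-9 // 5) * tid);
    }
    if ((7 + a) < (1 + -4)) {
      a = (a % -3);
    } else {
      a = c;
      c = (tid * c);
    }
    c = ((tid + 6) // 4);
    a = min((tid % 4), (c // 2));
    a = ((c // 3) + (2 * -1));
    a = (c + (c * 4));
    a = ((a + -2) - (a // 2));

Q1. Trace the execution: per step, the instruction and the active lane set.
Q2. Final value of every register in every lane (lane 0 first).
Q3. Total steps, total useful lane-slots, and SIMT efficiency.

step 0: eval (a != (-3 // -2))       0xffff
step 1: c <- ((a // 4) // 2)         0xfffd
step 2: a <- max((c + a), (c + -9))  0xfffd
step 3: a <- min(c, min(-3, tid))    0xfffd
step 4: c <- ((-9 // 5) * tid)       0x0002
step 5: eval ((7 + a) < (1 + -4))    0xffff
step 6: a <- c                       0xffff
step 7: c <- (tid * c)               0xffff
step 8: c <- ((tid + 6) // 4)        0xffff
step 9: a <- min((tid % 4), (c // 2)) 0xffff
step 10: a <- ((c // 3) + (2 * -1))   0xffff
step 11: a <- (c + (c * 4))           0xffff
step 12: a <- ((a + -2) - (a // 2))   0xffff

Answer: 13 steps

a: 1,1,3,3,3,3,6,6,6,6,8,8,8,8,11,11
c: 1,1,2,2,2,2,3,3,3,3,4,4,4,4,5,5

steps = 13; useful = 190; efficiency = 190/208 = 95/104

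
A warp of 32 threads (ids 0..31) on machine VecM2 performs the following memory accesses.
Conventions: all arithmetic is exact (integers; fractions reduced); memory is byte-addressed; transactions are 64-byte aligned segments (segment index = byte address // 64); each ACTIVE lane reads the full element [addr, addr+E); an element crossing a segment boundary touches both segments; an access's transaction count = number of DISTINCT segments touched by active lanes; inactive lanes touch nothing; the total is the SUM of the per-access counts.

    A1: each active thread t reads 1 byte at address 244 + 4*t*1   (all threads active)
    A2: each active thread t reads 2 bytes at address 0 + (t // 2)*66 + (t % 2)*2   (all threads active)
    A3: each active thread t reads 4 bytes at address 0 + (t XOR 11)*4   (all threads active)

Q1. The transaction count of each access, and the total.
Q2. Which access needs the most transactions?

A1: 3 transactions
A2: 16 transactions
A3: 2 transactions

Answer: 3,16,2; total 21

Answer: A2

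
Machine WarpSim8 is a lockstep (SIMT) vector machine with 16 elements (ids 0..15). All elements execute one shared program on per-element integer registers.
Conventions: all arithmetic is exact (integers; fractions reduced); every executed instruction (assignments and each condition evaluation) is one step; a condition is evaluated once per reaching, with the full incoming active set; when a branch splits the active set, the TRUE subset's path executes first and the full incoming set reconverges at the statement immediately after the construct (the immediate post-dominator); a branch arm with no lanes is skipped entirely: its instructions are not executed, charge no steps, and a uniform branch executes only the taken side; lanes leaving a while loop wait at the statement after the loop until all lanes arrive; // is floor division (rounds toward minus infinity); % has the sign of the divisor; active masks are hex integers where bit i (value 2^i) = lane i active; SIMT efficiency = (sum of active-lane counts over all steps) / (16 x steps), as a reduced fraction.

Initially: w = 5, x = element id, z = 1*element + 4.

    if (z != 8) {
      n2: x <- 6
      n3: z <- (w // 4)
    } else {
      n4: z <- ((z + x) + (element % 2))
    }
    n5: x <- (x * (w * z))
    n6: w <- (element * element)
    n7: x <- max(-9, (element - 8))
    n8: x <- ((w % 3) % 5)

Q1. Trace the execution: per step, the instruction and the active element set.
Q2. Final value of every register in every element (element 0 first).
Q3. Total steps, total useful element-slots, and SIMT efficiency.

step 0: eval (z != 8)                0xffff
step 1: x <- 6                       0xffef
step 2: z <- (w // 4)                0xffef
step 3: z <- ((z + x) + (element % 2)) 0x0010
step 4: x <- (x * (w * z))           0xffff
step 5: w <- (element * element)     0xffff
step 6: x <- max(-9, (element - 8))  0xffff
step 7: x <- ((w % 3) % 5)           0xffff

Answer: 8 steps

w: 0,1,4,9,16,25,36,49,64,81,100,121,144,169,196,225
x: 0,1,1,0,1,1,0,1,1,0,1,1,0,1,1,0
z: 1,1,1,1,12,1,1,1,1,1,1,1,1,1,1,1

steps = 8; useful = 111; efficiency = 111/128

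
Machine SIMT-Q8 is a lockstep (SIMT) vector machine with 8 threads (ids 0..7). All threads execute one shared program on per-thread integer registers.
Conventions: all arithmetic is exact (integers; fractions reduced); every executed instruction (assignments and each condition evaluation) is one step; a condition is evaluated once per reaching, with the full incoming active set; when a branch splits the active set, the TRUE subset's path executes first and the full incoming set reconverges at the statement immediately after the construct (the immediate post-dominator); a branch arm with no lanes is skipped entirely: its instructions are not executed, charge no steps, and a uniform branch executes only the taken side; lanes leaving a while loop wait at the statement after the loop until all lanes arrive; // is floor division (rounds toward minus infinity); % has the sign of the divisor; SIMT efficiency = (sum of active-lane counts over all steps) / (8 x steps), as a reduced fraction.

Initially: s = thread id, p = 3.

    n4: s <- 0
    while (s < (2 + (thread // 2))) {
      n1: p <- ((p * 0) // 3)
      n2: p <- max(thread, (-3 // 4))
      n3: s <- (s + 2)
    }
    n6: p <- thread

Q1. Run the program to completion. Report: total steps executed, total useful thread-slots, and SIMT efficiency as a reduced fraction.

Answer: 15 steps, 88 useful, 11/15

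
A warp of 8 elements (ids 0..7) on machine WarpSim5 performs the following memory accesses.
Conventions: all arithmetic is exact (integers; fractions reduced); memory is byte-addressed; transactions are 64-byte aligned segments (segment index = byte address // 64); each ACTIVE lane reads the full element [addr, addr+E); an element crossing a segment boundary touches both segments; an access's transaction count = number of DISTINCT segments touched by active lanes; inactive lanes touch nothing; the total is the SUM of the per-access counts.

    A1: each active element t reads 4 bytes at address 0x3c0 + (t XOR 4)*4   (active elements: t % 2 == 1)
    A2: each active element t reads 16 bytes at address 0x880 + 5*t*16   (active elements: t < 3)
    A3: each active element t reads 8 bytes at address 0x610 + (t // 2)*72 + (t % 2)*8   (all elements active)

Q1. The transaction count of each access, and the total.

A1: 1 transaction
A2: 3 transactions
A3: 4 transactions

Answer: 1,3,4; total 8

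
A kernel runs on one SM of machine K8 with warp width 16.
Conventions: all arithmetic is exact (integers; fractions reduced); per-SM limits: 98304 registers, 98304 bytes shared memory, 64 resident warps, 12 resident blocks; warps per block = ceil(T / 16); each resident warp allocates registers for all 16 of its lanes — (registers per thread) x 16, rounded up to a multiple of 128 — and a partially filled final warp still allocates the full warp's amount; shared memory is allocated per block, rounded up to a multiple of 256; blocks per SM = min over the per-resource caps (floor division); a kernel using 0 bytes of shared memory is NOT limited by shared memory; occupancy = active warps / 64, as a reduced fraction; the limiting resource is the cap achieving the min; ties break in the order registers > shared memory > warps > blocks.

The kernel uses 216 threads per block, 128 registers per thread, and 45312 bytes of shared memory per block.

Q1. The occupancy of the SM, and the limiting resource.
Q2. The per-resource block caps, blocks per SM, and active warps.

Answer: occupancy 7/16, limited by shared memory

registers: 3 blocks
shared memory: 2 blocks
warps: 4 blocks
blocks: 12 blocks

Answer: 2 blocks, 28 active warps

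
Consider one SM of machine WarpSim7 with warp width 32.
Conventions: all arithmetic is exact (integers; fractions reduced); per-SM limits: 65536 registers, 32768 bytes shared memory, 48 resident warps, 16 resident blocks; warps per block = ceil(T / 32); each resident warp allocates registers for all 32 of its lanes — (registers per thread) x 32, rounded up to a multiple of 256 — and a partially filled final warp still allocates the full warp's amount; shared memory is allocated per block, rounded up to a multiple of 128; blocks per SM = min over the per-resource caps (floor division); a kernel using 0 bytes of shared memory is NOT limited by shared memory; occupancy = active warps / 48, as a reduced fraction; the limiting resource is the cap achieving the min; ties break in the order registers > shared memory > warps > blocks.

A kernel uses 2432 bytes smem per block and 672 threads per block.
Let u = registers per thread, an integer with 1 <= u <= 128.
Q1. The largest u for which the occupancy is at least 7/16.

Answer: u = 96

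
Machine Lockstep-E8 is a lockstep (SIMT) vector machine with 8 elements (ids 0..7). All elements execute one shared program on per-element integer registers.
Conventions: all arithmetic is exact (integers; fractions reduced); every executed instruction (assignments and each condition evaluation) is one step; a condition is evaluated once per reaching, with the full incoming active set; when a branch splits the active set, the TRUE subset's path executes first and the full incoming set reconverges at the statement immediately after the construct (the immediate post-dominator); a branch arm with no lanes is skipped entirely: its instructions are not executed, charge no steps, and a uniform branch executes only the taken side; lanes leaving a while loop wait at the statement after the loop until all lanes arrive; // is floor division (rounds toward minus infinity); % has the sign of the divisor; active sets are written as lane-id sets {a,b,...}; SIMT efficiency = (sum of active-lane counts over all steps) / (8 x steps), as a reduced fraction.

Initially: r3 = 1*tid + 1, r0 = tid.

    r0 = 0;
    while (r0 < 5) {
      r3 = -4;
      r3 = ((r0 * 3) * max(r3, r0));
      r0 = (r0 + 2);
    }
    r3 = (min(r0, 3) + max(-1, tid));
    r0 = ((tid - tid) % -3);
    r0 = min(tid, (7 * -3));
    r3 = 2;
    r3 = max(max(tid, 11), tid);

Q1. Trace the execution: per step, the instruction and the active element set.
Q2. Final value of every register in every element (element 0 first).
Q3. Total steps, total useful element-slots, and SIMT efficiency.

step 0: r0 <- 0                      {0,1,2,3,4,5,6,7}
step 1: eval (r0 < 5)                {0,1,2,3,4,5,6,7}
step 2: r3 <- -4                     {0,1,2,3,4,5,6,7}
step 3: r3 <- ((r0 * 3) * max(r3, r0)) {0,1,2,3,4,5,6,7}
step 4: r0 <- (r0 + 2)               {0,1,2,3,4,5,6,7}
step 5: eval (r0 < 5)                {0,1,2,3,4,5,6,7}
step 6: r3 <- -4                     {0,1,2,3,4,5,6,7}
step 7: r3 <- ((r0 * 3) * max(r3, r0)) {0,1,2,3,4,5,6,7}
step 8: r0 <- (r0 + 2)               {0,1,2,3,4,5,6,7}
step 9: eval (r0 < 5)                {0,1,2,3,4,5,6,7}
step 10: r3 <- -4                     {0,1,2,3,4,5,6,7}
step 11: r3 <- ((r0 * 3) * max(r3, r0)) {0,1,2,3,4,5,6,7}
step 12: r0 <- (r0 + 2)               {0,1,2,3,4,5,6,7}
step 13: eval (r0 < 5)                {0,1,2,3,4,5,6,7}
step 14: r3 <- (min(r0, 3) + max(-1, tid)) {0,1,2,3,4,5,6,7}
step 15: r0 <- ((tid - tid) % -3)     {0,1,2,3,4,5,6,7}
step 16: r0 <- min(tid, (7 * -3))     {0,1,2,3,4,5,6,7}
step 17: r3 <- 2                      {0,1,2,3,4,5,6,7}
step 18: r3 <- max(max(tid, 11), tid) {0,1,2,3,4,5,6,7}

Answer: 19 steps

r3: 11,11,11,11,11,11,11,11
r0: -21,-21,-21,-21,-21,-21,-21,-21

steps = 19; useful = 152; efficiency = 152/152 = 1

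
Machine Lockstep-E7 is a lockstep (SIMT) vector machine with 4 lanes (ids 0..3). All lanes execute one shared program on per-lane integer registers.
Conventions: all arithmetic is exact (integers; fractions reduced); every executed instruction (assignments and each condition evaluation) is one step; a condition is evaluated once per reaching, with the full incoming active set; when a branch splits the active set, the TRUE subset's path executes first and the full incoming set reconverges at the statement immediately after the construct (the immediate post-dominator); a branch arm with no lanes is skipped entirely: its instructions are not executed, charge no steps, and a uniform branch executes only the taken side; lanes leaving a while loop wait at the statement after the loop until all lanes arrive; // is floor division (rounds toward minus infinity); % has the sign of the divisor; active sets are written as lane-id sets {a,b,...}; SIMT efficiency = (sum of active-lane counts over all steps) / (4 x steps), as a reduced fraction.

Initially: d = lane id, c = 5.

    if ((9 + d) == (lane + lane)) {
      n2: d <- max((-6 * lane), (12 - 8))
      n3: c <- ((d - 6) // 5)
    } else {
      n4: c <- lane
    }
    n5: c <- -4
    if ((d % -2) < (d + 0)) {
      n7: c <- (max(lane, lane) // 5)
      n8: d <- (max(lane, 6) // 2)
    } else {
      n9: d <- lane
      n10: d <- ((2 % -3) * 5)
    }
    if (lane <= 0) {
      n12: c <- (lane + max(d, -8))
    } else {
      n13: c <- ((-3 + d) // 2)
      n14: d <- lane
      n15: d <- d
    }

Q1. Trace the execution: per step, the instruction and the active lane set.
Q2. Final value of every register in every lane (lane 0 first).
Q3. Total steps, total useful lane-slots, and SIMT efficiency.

step 0: eval ((9 + d) == (lane + lane)) {0,1,2,3}
step 1: c <- lane                    {0,1,2,3}
step 2: c <- -4                      {0,1,2,3}
step 3: eval ((d % -2) < (d + 0))    {0,1,2,3}
step 4: c <- (max(lane, lane) // 5)  {1,2,3}
step 5: d <- (max(lane, 6) // 2)     {1,2,3}
step 6: d <- lane                    {0}
step 7: d <- ((2 % -3) * 5)          {0}
step 8: eval (lane <= 0)             {0,1,2,3}
step 9: c <- (lane + max(d, -8))     {0}
step 10: c <- ((-3 + d) // 2)         {1,2,3}
step 11: d <- lane                    {1,2,3}
step 12: d <- d                       {1,2,3}

Answer: 13 steps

d: -5,1,2,3
c: -5,0,0,0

steps = 13; useful = 38; efficiency = 38/52 = 19/26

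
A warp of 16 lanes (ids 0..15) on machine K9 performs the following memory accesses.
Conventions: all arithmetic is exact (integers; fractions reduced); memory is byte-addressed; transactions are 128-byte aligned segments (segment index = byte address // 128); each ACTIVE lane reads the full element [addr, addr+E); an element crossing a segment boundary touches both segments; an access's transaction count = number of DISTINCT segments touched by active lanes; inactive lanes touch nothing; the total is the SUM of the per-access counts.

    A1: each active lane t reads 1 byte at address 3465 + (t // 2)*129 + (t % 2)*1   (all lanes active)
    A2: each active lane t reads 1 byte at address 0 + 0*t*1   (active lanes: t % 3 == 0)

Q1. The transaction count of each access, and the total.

A1: 8 transactions
A2: 1 transaction

Answer: 8,1; total 9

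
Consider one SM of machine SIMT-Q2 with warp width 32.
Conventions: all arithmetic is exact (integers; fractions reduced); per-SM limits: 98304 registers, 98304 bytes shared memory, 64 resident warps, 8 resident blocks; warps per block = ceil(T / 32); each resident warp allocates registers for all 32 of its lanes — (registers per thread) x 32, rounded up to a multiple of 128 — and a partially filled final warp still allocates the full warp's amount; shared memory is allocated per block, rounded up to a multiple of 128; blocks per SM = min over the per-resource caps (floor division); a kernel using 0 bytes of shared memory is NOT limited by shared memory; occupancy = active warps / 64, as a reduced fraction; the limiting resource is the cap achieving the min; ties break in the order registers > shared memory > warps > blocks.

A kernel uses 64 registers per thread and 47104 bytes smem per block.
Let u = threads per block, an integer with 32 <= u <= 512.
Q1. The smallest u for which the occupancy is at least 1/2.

Answer: u = 481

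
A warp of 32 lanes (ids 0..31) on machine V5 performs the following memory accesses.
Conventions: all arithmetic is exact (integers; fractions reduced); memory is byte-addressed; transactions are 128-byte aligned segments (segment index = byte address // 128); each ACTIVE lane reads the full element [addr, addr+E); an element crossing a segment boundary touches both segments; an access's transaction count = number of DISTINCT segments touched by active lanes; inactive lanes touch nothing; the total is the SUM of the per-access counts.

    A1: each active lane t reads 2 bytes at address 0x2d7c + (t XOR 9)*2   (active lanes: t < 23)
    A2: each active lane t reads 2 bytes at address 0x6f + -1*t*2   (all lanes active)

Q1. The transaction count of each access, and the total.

A1: 2 transactions
A2: 1 transaction

Answer: 2,1; total 3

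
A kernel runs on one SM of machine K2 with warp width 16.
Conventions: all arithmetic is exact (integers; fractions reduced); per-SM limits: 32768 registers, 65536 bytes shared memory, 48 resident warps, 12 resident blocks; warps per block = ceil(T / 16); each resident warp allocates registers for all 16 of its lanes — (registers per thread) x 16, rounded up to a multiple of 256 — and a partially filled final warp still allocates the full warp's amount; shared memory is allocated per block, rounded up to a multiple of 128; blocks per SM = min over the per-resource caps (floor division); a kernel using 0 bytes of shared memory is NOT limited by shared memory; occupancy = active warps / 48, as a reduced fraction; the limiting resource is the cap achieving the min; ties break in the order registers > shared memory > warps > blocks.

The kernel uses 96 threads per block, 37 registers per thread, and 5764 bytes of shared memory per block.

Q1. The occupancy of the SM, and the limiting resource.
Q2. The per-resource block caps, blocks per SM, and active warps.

Answer: occupancy 7/8, limited by registers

registers: 7 blocks
shared memory: 11 blocks
warps: 8 blocks
blocks: 12 blocks

Answer: 7 blocks, 42 active warps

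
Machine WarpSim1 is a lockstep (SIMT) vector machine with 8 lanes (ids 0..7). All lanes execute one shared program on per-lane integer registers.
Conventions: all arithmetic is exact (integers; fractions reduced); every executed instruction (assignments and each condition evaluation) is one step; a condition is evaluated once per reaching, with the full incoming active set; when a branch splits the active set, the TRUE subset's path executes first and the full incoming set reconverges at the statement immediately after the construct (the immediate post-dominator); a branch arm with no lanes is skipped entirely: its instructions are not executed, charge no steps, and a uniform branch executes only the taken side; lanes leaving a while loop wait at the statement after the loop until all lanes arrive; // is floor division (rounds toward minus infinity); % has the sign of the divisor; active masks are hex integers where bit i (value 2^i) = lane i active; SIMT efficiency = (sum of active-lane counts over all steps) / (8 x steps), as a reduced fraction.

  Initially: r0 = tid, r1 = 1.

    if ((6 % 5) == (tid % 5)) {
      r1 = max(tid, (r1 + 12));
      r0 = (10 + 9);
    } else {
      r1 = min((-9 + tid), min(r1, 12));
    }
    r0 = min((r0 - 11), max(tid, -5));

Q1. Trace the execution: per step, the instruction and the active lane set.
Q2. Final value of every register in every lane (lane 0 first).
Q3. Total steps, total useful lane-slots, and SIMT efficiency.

step 0: eval ((6 % 5) == (tid % 5))  0xff
step 1: r1 <- max(tid, (r1 + 12))    0x42
step 2: r0 <- (10 + 9)               0x42
step 3: r1 <- min((-9 + tid), min(r1, 12)) 0xbd
step 4: r0 <- min((r0 - 11), max(tid, -5)) 0xff

Answer: 5 steps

r0: -11,1,-9,-8,-7,-6,6,-4
r1: -9,13,-7,-6,-5,-4,13,-2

steps = 5; useful = 26; efficiency = 26/40 = 13/20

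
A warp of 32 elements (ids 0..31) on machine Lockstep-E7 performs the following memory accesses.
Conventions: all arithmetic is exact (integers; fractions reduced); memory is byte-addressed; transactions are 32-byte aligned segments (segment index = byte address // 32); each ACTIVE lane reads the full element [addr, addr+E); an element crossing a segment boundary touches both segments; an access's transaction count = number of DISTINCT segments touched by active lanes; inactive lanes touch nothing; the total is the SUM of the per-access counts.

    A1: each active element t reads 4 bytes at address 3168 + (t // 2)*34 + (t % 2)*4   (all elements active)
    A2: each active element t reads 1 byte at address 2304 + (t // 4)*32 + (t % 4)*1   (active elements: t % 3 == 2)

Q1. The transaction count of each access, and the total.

A1: 17 transactions
A2: 8 transactions

Answer: 17,8; total 25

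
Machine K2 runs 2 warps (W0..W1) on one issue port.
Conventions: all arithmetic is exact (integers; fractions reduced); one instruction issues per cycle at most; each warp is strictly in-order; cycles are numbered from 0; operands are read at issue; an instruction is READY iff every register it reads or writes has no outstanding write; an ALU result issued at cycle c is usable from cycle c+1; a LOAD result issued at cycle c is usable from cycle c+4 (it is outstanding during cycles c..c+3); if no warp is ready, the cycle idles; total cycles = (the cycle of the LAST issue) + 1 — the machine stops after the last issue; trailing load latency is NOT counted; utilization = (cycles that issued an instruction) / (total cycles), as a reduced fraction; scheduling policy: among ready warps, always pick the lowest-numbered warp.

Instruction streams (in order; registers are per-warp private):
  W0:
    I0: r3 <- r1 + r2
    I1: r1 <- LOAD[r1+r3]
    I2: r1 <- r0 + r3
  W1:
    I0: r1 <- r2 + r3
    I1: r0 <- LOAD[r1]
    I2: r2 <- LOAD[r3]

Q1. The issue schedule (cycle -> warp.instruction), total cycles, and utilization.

cycle 0: W0.I0
cycle 1: W0.I1
cycle 2: W1.I0
cycle 3: W1.I1
cycle 4: W1.I2
cycle 5: W0.I2

Answer: 6 cycles, utilization 1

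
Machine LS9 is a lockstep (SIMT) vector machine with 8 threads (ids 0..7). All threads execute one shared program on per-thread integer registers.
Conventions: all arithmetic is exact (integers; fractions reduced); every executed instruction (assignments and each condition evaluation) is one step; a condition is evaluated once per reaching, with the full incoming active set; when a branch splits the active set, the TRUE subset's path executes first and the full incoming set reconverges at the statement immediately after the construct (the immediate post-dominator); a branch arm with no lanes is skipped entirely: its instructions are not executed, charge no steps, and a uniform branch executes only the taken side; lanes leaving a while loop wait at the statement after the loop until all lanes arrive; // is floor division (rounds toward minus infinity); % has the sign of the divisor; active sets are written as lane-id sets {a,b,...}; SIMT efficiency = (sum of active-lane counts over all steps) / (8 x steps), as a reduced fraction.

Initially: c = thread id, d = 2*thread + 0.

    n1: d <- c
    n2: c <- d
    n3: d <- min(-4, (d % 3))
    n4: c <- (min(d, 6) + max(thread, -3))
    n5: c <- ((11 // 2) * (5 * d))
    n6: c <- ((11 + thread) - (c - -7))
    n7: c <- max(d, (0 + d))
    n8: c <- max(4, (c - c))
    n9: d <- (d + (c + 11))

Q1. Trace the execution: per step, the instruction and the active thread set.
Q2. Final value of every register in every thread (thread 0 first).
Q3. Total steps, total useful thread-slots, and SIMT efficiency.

step 0: d <- c                       {0,1,2,3,4,5,6,7}
step 1: c <- d                       {0,1,2,3,4,5,6,7}
step 2: d <- min(-4, (d % 3))        {0,1,2,3,4,5,6,7}
step 3: c <- (min(d, 6) + max(thread, -3)) {0,1,2,3,4,5,6,7}
step 4: c <- ((11 // 2) * (5 * d))   {0,1,2,3,4,5,6,7}
step 5: c <- ((11 + thread) - (c - -7)) {0,1,2,3,4,5,6,7}
step 6: c <- max(d, (0 + d))         {0,1,2,3,4,5,6,7}
step 7: c <- max(4, (c - c))         {0,1,2,3,4,5,6,7}
step 8: d <- (d + (c + 11))          {0,1,2,3,4,5,6,7}

Answer: 9 steps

c: 4,4,4,4,4,4,4,4
d: 11,11,11,11,11,11,11,11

steps = 9; useful = 72; efficiency = 72/72 = 1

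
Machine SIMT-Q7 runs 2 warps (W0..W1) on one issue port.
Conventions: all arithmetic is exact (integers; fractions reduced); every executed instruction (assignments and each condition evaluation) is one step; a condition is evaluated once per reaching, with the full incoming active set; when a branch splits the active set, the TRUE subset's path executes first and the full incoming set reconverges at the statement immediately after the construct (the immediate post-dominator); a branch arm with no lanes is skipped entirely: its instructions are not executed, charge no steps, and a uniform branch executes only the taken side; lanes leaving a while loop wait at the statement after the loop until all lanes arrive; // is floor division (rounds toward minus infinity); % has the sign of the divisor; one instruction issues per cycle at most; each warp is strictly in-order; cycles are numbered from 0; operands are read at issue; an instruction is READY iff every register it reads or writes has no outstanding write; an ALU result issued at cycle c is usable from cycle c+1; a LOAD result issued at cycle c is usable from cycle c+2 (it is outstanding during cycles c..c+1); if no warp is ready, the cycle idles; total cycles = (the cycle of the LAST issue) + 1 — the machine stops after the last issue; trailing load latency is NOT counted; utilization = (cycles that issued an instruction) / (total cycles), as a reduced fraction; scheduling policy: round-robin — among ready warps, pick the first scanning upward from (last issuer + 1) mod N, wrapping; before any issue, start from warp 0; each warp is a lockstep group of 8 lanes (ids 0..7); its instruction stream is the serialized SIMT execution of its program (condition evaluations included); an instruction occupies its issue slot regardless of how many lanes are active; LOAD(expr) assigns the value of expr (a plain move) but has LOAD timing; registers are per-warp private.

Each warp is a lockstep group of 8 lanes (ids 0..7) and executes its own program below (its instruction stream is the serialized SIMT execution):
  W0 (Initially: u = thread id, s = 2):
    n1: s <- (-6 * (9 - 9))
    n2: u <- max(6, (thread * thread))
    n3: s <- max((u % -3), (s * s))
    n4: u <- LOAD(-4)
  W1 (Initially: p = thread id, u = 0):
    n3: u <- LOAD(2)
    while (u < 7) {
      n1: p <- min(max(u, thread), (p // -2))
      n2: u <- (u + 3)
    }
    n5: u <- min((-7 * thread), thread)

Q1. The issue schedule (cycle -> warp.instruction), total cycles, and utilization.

cycle 0: W0.I0
cycle 1: W1.I0
cycle 2: W0.I1
cycle 3: W1.I1
cycle 4: W0.I2
cycle 5: W1.I2
cycle 6: W0.I3
cycle 7: W1.I3
cycle 8: W1.I4
cycle 9: W1.I5
cycle 10: W1.I6
cycle 11: W1.I7
cycle 12: W1.I8

Answer: 13 cycles, utilization 1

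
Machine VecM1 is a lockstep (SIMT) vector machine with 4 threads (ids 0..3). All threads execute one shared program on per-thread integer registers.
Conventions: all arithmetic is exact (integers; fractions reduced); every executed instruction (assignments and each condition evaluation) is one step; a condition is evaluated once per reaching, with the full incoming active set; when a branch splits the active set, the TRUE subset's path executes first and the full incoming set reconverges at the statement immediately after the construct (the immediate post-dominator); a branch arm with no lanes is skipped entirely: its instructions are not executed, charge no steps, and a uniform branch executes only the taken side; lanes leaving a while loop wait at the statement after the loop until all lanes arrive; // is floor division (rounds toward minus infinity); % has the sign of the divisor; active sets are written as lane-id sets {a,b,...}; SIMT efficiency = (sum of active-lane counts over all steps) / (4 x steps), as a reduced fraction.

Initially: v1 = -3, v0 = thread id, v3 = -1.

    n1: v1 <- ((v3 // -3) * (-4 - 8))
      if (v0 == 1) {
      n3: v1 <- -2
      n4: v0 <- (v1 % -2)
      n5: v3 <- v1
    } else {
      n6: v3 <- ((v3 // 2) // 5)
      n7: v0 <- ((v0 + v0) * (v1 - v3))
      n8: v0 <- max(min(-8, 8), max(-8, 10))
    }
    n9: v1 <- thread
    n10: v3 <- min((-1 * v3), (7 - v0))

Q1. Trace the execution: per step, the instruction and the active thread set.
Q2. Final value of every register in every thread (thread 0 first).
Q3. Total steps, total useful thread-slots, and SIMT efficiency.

step 0: v1 <- ((v3 // -3) * (-4 - 8)) {0,1,2,3}
step 1: eval (v0 == 1)               {0,1,2,3}
step 2: v1 <- -2                     {1}
step 3: v0 <- (v1 % -2)              {1}
step 4: v3 <- v1                     {1}
step 5: v3 <- ((v3 // 2) // 5)       {0,2,3}
step 6: v0 <- ((v0 + v0) * (v1 - v3)) {0,2,3}
step 7: v0 <- max(min(-8, 8), max(-8, 10)) {0,2,3}
step 8: v1 <- thread                 {0,1,2,3}
step 9: v3 <- min((-1 * v3), (7 - v0)) {0,1,2,3}

Answer: 10 steps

v1: 0,1,2,3
v0: 10,0,10,10
v3: -3,2,-3,-3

steps = 10; useful = 28; efficiency = 28/40 = 7/10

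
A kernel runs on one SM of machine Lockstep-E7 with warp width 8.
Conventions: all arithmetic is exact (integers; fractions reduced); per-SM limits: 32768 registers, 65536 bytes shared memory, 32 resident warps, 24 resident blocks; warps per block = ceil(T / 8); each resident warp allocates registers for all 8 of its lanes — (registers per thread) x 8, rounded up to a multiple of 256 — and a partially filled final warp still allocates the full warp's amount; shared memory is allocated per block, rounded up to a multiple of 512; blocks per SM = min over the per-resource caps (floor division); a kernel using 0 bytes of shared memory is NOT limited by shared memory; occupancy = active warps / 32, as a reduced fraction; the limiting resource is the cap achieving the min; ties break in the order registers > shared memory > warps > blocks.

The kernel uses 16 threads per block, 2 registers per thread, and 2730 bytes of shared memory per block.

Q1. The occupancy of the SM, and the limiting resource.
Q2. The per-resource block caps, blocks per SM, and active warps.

Answer: occupancy 1, limited by warps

registers: 64 blocks
shared memory: 21 blocks
warps: 16 blocks
blocks: 24 blocks

Answer: 16 blocks, 32 active warps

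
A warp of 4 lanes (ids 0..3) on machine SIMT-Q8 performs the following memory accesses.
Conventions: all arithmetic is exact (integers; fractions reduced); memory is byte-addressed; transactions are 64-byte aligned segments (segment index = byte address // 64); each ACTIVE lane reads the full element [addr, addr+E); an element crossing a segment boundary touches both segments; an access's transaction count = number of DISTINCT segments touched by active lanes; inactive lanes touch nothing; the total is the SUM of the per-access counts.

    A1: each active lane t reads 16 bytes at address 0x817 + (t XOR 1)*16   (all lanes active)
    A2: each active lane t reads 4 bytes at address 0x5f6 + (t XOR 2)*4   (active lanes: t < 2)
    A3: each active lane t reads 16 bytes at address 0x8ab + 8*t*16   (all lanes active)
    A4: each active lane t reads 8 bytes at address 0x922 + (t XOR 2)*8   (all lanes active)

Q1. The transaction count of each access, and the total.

A1: 2 transactions
A2: 2 transactions
A3: 4 transactions
A4: 2 transactions

Answer: 2,2,4,2; total 10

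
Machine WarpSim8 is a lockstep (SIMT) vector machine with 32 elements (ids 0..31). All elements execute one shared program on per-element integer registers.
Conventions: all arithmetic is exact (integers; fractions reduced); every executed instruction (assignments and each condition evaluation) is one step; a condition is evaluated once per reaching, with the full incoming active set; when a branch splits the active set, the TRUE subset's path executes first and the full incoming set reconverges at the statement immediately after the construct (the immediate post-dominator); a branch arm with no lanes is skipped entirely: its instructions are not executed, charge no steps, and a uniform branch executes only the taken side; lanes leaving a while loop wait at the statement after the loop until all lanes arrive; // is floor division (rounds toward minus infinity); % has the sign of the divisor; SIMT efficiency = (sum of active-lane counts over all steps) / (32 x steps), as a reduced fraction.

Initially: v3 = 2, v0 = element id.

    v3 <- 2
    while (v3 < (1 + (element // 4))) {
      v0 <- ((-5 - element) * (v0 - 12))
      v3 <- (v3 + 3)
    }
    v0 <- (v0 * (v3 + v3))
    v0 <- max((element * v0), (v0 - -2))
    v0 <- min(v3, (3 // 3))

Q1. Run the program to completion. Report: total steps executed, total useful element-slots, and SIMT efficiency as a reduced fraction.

Answer: 11 steps, 268 useful, 67/88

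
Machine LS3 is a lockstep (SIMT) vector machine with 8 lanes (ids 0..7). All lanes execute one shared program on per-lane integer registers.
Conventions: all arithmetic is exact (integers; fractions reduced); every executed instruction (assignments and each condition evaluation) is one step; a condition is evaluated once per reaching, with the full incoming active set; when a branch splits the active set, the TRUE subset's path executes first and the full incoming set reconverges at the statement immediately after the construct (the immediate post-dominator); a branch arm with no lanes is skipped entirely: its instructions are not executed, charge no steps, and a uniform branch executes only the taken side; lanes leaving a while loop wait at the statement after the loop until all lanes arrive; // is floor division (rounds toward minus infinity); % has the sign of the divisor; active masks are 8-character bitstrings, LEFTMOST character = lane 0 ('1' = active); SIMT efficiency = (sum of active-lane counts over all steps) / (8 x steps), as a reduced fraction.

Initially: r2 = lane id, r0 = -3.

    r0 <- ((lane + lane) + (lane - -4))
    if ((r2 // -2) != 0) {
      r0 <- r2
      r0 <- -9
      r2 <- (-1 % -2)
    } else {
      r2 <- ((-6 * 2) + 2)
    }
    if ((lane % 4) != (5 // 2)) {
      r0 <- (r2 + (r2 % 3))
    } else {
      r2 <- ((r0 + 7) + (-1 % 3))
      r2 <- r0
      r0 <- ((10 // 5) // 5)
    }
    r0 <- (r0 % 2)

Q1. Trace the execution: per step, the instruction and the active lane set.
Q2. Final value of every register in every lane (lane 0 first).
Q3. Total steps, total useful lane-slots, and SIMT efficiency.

step 0: r0 <- ((lane + lane) + (lane - -4)) 11111111
step 1: eval ((r2 // -2) != 0)       11111111
step 2: r0 <- r2                     01111111
step 3: r0 <- -9                     01111111
step 4: r2 <- (-1 % -2)              01111111
step 5: r2 <- ((-6 * 2) + 2)         10000000
step 6: eval ((lane % 4) != (5 // 2)) 11111111
step 7: r0 <- (r2 + (r2 % 3))        11011101
step 8: r2 <- ((r0 + 7) + (-1 % 3))  00100010
step 9: r2 <- r0                     00100010
step 10: r0 <- ((10 // 5) // 5)       00100010
step 11: r0 <- (r0 % 2)               11111111

Answer: 12 steps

r2: -10,-1,-9,-1,-1,-1,-9,-1
r0: 0,1,0,1,1,1,0,1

steps = 12; useful = 66; efficiency = 66/96 = 11/16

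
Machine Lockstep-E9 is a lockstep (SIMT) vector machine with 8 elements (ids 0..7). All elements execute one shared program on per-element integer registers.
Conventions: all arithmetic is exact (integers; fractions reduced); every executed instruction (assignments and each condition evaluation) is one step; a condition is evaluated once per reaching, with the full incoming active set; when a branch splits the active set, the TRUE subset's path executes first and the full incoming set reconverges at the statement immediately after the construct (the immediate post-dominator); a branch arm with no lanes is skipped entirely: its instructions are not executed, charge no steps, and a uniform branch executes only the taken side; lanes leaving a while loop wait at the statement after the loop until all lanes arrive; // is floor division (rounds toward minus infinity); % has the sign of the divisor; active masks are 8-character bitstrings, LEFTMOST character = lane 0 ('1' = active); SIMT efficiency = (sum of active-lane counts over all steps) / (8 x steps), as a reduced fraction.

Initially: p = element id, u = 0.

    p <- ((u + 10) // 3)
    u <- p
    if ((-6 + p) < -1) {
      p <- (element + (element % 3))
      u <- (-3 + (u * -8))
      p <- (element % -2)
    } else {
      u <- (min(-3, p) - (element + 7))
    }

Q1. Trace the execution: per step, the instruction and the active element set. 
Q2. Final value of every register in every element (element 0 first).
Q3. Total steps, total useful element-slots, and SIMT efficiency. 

step 0: p <- ((u + 10) // 3)         11111111
step 1: u <- p                       11111111
step 2: eval ((-6 + p) < -1)         11111111
step 3: p <- (element + (element % 3)) 11111111
step 4: u <- (-3 + (u * -8))         11111111
step 5: p <- (element % -2)          11111111

Answer: 6 steps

p: 0,-1,0,-1,0,-1,0,-1
u: -27,-27,-27,-27,-27,-27,-27,-27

steps = 6; useful = 48; efficiency = 48/48 = 1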